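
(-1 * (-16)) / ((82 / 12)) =96 / 41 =2.34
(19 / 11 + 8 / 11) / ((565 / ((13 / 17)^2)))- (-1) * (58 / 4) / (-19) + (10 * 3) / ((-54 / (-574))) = 195419252411 / 614278170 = 318.13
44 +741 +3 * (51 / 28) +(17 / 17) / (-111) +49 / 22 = 27100231 / 34188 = 792.68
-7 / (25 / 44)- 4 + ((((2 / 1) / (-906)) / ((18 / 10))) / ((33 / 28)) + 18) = 5647222 / 3363525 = 1.68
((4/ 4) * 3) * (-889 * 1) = -2667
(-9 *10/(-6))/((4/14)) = 105/2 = 52.50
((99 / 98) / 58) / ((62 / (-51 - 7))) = -99 / 6076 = -0.02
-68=-68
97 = 97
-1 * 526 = -526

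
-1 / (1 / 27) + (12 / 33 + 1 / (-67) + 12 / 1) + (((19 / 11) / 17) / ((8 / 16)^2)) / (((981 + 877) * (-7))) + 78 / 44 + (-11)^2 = 108.12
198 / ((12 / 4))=66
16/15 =1.07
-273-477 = -750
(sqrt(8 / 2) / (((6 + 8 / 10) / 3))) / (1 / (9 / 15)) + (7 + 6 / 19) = 7.85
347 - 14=333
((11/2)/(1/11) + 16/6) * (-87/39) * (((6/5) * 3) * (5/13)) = -32973/169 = -195.11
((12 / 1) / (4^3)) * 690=1035 / 8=129.38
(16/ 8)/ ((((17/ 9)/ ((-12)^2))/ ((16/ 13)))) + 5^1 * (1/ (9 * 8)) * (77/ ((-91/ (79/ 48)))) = 143253367/ 763776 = 187.56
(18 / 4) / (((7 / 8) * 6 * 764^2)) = 3 / 2042936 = 0.00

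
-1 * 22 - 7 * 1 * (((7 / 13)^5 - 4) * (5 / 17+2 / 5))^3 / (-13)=-108334353780903481301027 / 3269191800916962558833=-33.14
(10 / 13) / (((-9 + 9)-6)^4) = 5 / 8424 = 0.00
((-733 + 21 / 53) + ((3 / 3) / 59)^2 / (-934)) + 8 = -124861158669 / 172316462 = -724.60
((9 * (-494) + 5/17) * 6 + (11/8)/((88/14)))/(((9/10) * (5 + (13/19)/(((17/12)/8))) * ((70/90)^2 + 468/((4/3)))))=-2481323715/260922368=-9.51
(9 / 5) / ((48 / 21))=63 / 80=0.79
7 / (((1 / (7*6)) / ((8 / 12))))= 196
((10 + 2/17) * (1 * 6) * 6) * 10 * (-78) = -4829760/17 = -284103.53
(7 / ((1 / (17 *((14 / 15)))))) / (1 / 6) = 3332 / 5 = 666.40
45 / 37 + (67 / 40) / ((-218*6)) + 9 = 19774481 / 1935840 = 10.21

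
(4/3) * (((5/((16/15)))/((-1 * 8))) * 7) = -175/32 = -5.47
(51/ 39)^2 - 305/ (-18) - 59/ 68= 1839659/ 103428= 17.79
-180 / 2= -90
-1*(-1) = 1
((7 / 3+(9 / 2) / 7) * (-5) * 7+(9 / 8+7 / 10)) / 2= -12281 / 240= -51.17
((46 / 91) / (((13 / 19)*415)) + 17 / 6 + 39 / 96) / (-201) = -152767799 / 9473274720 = -0.02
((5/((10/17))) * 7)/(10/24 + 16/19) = 1938/41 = 47.27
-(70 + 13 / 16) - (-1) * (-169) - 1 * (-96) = -2301 / 16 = -143.81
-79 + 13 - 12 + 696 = 618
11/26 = 0.42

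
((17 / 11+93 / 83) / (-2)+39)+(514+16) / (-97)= 2851940 / 88561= 32.20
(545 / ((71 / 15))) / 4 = 8175 / 284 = 28.79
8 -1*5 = 3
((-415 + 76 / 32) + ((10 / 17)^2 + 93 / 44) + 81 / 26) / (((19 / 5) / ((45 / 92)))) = -30279876525 / 577916768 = -52.39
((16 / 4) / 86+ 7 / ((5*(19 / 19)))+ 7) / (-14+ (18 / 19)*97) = 0.11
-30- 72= -102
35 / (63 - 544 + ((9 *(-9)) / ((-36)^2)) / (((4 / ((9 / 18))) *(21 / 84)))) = -160 / 2199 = -0.07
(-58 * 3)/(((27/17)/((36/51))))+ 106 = 86/3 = 28.67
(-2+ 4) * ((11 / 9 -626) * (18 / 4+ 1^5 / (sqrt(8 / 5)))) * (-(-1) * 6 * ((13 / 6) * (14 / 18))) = -511693 / 9 -511693 * sqrt(10) / 162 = -66843.14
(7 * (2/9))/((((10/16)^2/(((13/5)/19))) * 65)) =896/106875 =0.01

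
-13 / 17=-0.76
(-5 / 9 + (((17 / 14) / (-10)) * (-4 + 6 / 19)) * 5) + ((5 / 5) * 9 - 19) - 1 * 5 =-4555 / 342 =-13.32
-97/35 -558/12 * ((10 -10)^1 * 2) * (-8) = -97/35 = -2.77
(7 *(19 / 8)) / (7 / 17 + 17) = 2261 / 2368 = 0.95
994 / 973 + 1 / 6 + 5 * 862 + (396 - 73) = 3864913 / 834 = 4634.19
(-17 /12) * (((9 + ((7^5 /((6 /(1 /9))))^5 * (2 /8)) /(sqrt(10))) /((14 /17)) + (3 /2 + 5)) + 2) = -55366975868983693761889 * sqrt(10) /440798423040- 578 /21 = -397201400373.01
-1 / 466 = -0.00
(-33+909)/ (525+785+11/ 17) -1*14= -99014/ 7427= -13.33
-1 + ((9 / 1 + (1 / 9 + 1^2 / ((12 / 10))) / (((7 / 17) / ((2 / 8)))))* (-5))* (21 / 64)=-25661 / 1536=-16.71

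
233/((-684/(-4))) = 233/171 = 1.36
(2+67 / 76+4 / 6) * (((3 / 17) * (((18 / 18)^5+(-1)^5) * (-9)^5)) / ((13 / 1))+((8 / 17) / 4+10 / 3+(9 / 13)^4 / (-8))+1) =41689521485 / 2656858464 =15.69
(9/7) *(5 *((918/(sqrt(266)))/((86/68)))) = 702270 *sqrt(266)/40033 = 286.11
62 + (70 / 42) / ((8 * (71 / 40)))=13231 / 213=62.12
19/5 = 3.80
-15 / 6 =-5 / 2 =-2.50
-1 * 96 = -96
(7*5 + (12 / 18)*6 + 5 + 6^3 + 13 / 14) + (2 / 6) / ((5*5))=273989 / 1050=260.94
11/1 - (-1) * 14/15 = 179/15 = 11.93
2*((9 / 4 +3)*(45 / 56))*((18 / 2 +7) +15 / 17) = 38745 / 272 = 142.44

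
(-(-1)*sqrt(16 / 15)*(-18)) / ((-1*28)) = 6*sqrt(15) / 35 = 0.66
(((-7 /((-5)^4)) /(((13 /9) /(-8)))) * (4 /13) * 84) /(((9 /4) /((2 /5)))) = 150528 /528125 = 0.29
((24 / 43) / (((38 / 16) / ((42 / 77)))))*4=4608 / 8987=0.51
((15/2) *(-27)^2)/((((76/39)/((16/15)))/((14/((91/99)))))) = 45581.68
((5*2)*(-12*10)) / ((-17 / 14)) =16800 / 17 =988.24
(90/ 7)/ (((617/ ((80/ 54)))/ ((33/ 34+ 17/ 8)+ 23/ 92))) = 3250/ 31467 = 0.10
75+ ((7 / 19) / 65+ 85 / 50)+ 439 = 1273793 / 2470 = 515.71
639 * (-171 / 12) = -36423 / 4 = -9105.75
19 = 19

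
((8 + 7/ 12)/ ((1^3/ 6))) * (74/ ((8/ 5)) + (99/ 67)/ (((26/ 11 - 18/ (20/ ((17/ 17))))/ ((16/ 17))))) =3566073725/ 1467032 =2430.81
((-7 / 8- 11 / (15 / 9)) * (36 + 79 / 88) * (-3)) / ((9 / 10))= 970853 / 1056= 919.37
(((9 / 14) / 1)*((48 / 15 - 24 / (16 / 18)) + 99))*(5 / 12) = 141 / 7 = 20.14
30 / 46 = 0.65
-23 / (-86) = 23 / 86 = 0.27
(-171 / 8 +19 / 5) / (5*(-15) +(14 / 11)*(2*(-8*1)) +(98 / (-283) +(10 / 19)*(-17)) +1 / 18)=374223069 / 2227276460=0.17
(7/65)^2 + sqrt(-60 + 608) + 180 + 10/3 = 206.75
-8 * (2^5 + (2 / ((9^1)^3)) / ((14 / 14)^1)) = -186640 / 729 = -256.02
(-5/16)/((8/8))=-5/16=-0.31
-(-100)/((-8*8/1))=-25/16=-1.56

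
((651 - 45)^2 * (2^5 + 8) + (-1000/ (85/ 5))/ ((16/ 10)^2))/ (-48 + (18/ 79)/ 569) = -17960268379993/ 58687536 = -306032.07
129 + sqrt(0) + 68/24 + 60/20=809/6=134.83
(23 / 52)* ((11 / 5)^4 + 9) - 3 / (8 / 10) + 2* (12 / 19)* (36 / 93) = 212119127 / 19142500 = 11.08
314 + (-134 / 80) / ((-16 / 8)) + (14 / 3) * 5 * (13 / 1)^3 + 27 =12385241 / 240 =51605.17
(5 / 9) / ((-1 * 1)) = -5 / 9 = -0.56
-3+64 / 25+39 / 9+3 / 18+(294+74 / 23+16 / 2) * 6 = 2110669 / 1150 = 1835.36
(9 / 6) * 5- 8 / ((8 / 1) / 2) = 11 / 2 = 5.50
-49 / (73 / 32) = -1568 / 73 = -21.48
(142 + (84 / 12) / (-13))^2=3381921 / 169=20011.37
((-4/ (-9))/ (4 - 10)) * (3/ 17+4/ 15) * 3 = -226/ 2295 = -0.10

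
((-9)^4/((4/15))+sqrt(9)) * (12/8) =295281/8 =36910.12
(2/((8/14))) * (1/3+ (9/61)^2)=13874/11163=1.24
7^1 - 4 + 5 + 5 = 13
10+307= 317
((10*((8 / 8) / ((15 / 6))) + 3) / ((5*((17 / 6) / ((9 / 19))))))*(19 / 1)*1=378 / 85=4.45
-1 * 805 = -805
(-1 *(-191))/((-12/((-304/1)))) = 14516/3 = 4838.67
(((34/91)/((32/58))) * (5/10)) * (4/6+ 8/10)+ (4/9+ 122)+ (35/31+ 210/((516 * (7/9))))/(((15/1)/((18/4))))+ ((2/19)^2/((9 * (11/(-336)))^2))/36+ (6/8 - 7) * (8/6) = 1976108053222603/17167581751320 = 115.11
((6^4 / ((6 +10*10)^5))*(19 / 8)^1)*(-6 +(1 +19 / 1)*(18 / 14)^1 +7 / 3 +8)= 323703 / 46837895216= 0.00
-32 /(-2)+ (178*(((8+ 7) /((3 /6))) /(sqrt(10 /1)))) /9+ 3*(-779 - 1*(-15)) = -2088.37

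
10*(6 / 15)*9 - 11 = 25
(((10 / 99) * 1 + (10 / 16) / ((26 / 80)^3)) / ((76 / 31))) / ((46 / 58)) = 1789895515 / 190097622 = 9.42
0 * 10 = 0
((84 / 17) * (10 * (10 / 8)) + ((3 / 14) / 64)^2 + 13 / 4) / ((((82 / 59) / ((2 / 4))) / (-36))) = -471162957147 / 559562752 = -842.02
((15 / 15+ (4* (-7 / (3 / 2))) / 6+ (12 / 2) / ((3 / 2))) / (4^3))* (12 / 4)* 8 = 17 / 24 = 0.71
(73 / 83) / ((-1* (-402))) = 73 / 33366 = 0.00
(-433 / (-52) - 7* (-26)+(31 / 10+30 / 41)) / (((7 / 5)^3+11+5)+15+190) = 51743275 / 59627776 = 0.87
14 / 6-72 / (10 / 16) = -1693 / 15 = -112.87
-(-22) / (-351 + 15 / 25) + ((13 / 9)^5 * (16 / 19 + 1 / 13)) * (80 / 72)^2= 187647664865 / 26535912012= 7.07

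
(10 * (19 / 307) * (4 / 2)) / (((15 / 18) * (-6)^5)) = -19 / 99468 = -0.00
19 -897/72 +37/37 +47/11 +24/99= 1061/88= 12.06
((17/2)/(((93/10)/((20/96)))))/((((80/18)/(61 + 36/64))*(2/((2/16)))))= 83725/507904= 0.16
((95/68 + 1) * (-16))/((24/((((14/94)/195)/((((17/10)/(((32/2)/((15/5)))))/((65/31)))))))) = -91280/11368971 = -0.01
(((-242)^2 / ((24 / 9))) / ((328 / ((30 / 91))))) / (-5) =-131769 / 29848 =-4.41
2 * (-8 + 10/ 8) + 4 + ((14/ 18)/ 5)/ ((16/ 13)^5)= -445667189/ 47185920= -9.44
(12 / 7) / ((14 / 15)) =90 / 49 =1.84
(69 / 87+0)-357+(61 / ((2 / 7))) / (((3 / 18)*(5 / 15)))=101117 / 29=3486.79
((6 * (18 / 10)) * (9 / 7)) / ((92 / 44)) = 5346 / 805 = 6.64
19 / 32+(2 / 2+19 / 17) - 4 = -701 / 544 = -1.29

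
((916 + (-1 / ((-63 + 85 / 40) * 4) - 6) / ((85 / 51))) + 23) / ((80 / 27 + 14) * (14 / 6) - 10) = 36898821 / 1166852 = 31.62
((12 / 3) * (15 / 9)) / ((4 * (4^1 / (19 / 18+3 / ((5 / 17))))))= 1013 / 216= 4.69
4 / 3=1.33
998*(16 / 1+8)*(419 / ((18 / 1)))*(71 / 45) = 118758008 / 135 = 879688.95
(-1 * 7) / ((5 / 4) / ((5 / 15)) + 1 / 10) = -20 / 11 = -1.82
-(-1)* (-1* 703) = -703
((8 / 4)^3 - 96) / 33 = -8 / 3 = -2.67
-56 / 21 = -8 / 3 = -2.67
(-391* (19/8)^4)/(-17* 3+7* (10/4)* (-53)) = 2681869/210944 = 12.71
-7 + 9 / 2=-5 / 2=-2.50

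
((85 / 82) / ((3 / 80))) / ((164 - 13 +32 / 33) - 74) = 37400 / 105493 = 0.35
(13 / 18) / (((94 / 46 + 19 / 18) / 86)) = 25714 / 1283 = 20.04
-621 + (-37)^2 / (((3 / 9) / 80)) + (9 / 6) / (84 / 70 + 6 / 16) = 6886739 / 21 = 327939.95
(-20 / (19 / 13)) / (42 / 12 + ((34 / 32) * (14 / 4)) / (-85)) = -41600 / 10507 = -3.96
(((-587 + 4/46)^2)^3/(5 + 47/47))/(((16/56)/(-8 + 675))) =1228303309404064244934807203/77236116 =15903224722020773868.73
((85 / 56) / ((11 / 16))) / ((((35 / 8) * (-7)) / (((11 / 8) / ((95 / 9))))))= -306 / 32585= -0.01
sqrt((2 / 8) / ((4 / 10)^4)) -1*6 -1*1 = -31 / 8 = -3.88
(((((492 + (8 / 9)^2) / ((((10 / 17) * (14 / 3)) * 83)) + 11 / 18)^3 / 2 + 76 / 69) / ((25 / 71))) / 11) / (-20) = -148443694626363995983 / 976652825468859000000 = -0.15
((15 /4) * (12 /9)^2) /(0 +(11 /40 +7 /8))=5.80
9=9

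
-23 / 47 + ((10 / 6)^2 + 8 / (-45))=496 / 235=2.11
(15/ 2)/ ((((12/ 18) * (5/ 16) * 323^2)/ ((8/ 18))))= 16/ 104329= 0.00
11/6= 1.83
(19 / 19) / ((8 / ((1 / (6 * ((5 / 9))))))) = 3 / 80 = 0.04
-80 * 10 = -800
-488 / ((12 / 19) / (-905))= 2097790 / 3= 699263.33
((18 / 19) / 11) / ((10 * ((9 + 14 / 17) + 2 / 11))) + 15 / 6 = 889031 / 355490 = 2.50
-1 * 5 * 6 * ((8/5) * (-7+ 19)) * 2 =-1152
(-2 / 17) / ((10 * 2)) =-1 / 170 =-0.01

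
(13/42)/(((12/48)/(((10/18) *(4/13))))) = 40/189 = 0.21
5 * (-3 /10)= -3 /2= -1.50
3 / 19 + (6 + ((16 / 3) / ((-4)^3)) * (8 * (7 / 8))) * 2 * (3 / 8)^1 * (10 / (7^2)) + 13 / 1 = 104175 / 7448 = 13.99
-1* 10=-10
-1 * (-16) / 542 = 0.03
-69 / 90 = -23 / 30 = -0.77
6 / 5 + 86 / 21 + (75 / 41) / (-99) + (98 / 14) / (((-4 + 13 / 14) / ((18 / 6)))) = -1.56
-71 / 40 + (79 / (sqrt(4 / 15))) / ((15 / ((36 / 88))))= -71 / 40 + 237 * sqrt(15) / 220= 2.40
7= 7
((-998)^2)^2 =992023968016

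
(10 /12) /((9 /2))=5 /27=0.19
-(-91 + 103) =-12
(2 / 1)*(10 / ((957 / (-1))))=-20 / 957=-0.02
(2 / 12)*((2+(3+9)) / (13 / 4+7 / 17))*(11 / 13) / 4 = 1309 / 9711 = 0.13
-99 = -99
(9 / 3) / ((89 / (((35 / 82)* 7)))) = 735 / 7298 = 0.10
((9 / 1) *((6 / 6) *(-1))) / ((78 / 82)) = -123 / 13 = -9.46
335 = 335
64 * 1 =64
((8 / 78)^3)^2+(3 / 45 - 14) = -245139128203 / 17593718805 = -13.93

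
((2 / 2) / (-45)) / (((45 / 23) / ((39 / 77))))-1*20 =-1039799 / 51975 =-20.01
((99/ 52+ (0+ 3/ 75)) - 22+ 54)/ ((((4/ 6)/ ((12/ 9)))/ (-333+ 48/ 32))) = -2250477/ 100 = -22504.77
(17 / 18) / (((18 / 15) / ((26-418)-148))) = -425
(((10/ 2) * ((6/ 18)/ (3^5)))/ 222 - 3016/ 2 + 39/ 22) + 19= -1323794353/ 890109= -1487.23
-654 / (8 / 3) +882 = 2547 / 4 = 636.75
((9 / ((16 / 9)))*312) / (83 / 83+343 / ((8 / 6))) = 6318 / 1033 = 6.12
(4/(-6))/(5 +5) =-1/15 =-0.07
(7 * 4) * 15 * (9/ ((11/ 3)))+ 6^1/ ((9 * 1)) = 34042/ 33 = 1031.58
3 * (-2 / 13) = -6 / 13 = -0.46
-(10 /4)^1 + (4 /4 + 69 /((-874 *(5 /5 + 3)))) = -1.52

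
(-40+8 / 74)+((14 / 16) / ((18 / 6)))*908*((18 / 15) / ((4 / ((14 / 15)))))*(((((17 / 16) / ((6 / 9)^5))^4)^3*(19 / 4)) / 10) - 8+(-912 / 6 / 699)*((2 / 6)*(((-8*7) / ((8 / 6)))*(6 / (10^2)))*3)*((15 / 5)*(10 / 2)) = 14999413170201078346368882343816943242267479151170199 / 5595348902178593623195176106775805952000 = 2680693095717.58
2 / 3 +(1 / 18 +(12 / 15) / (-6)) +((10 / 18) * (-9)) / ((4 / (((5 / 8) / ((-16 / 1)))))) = 14693 / 23040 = 0.64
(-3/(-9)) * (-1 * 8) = -8/3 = -2.67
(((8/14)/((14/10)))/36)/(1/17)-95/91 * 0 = 85/441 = 0.19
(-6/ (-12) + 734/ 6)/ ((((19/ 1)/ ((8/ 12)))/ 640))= 2758.36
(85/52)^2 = 7225/2704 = 2.67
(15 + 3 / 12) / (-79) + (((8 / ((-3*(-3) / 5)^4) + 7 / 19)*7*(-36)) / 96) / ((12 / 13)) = -1073957795 / 315137952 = -3.41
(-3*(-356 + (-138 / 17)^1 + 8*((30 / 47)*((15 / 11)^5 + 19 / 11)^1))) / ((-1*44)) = -63932020665 / 2830954478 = -22.58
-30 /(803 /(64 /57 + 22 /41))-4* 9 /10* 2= -22713232 /3127685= -7.26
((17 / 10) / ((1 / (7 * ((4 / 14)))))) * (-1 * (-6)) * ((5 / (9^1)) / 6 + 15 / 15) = 1003 / 45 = 22.29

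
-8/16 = -1/2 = -0.50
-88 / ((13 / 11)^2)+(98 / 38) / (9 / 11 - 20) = -42778923 / 677521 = -63.14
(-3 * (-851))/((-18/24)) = -3404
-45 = -45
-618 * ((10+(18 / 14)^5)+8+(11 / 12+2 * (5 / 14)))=-480787211 / 33614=-14303.18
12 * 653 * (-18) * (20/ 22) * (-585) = 825130800/ 11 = 75011890.91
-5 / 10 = -1 / 2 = -0.50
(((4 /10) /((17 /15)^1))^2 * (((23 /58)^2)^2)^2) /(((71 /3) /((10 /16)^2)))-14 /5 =-588610443425346024721 /210218109901757624320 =-2.80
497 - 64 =433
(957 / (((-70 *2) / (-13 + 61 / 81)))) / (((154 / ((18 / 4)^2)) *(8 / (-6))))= -8091 / 980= -8.26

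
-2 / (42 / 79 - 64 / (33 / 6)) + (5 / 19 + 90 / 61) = 10729546 / 5592175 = 1.92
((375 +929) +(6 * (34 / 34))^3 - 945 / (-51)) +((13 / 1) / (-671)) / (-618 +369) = 4369951466 / 2840343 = 1538.53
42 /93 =14 /31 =0.45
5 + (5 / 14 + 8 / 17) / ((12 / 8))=1982 / 357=5.55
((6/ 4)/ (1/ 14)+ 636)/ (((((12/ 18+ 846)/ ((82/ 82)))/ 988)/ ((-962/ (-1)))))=468337194/ 635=737538.89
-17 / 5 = -3.40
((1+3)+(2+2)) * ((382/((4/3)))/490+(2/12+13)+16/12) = 29566/245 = 120.68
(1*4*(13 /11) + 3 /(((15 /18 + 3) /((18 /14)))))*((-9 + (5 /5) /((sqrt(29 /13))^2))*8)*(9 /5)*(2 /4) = -90654912 /256795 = -353.02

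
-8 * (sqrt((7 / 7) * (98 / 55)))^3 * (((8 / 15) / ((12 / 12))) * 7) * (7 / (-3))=2151296 * sqrt(110) / 136125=165.75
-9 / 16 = -0.56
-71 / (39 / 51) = -1207 / 13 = -92.85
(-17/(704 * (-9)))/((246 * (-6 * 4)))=-17/37407744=-0.00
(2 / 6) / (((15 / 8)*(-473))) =-8 / 21285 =-0.00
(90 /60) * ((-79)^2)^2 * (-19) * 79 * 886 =-77698751131149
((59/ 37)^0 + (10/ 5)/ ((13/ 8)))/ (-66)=-29/ 858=-0.03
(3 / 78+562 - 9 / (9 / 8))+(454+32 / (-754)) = 760029 / 754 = 1008.00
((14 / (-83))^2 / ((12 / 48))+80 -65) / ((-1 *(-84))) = 104119 / 578676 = 0.18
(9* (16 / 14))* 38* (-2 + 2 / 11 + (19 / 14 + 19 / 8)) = 403218 / 539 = 748.09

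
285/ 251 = 1.14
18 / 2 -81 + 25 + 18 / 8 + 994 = 3797 / 4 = 949.25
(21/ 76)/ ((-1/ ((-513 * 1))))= 141.75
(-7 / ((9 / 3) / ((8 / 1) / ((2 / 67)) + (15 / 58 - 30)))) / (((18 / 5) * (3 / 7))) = -3385655 / 9396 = -360.33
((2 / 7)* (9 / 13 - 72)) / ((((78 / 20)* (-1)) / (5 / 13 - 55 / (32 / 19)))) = -20741625 / 123032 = -168.59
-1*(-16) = 16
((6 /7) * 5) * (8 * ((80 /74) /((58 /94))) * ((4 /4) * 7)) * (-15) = -6307.55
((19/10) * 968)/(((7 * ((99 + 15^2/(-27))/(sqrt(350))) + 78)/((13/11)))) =9536670/277489 - 1108536 * sqrt(14)/277489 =19.42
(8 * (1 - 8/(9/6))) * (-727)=25202.67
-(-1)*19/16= 19/16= 1.19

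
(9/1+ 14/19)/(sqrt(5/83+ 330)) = 37* sqrt(2273785)/104101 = 0.54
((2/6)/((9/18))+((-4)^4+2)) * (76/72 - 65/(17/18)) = -8045956/459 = -17529.32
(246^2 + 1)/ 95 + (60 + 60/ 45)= 199031/ 285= 698.35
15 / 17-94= -1583 / 17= -93.12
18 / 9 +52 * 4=210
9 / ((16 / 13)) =7.31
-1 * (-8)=8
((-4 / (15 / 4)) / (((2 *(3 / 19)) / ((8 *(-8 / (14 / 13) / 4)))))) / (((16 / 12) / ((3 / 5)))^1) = 22.58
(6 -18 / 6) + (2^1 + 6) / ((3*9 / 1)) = 89 / 27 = 3.30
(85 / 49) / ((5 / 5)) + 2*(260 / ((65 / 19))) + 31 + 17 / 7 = 9171 / 49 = 187.16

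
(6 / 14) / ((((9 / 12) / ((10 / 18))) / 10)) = 200 / 63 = 3.17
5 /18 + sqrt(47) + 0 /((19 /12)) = 7.13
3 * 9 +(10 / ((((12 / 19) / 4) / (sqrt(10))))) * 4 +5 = 32 +760 * sqrt(10) / 3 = 833.11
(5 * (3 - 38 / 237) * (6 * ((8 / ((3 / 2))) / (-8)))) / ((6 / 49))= -329770 / 711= -463.81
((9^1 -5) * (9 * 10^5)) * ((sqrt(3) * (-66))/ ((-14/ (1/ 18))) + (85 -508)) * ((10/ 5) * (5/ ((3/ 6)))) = -30456000000 + 132000000 * sqrt(3)/ 7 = -30423338470.49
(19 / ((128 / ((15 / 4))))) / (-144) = -95 / 24576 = -0.00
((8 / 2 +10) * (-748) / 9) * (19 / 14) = -14212 / 9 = -1579.11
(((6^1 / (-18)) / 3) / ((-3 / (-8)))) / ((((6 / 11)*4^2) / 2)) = -11 / 162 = -0.07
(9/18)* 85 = 85/2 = 42.50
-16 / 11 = -1.45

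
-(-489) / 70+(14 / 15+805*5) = 846913 / 210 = 4032.92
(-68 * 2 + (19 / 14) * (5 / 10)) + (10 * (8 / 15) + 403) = 22933 / 84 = 273.01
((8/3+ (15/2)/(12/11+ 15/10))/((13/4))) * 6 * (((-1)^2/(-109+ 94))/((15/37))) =-93832/55575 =-1.69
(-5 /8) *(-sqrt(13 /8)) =5 *sqrt(26) /32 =0.80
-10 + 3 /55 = -547 /55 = -9.95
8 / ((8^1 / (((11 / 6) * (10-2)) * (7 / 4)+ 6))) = 95 / 3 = 31.67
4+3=7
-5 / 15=-1 / 3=-0.33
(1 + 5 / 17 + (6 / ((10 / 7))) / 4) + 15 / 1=5897 / 340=17.34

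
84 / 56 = 3 / 2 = 1.50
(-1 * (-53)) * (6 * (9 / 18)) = 159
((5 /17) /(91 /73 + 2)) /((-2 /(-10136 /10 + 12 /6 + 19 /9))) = 3316171 /72522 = 45.73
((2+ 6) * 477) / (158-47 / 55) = 24.28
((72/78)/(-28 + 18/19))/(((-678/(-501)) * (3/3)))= -0.03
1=1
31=31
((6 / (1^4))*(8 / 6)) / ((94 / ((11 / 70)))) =22 / 1645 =0.01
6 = 6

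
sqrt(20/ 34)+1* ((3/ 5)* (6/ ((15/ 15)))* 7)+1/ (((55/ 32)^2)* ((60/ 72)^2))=sqrt(170)/ 17+1942614/ 75625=26.45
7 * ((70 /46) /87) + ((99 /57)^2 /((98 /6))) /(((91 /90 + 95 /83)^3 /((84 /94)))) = 137853397572236006435 /992363009004735627063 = 0.14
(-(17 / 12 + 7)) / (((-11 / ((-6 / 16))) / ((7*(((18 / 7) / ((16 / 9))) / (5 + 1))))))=-2727 / 5632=-0.48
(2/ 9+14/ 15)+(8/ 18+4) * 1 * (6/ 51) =428/ 255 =1.68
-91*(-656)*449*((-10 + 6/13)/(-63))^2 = 614422.54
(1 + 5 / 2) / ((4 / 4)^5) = 7 / 2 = 3.50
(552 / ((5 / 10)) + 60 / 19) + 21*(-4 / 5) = 103584 / 95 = 1090.36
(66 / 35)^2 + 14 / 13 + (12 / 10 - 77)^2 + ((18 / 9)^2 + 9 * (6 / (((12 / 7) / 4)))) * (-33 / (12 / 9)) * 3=-24857187 / 6370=-3902.23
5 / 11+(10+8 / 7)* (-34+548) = 441047 / 77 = 5727.88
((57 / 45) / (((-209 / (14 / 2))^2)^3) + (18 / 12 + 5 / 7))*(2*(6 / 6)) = 2039750597197721 / 460588844156595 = 4.43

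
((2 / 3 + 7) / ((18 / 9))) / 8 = 23 / 48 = 0.48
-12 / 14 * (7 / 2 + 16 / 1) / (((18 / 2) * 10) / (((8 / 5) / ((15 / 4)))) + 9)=-208 / 2737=-0.08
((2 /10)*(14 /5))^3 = 2744 /15625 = 0.18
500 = 500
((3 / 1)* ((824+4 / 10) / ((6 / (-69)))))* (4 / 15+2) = -64468.08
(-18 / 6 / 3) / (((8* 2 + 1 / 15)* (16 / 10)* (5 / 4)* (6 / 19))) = -95 / 964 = -0.10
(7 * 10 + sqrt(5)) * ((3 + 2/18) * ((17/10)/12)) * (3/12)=119 * sqrt(5)/1080 + 833/108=7.96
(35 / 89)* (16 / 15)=112 / 267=0.42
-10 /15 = -2 /3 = -0.67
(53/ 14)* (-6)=-159/ 7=-22.71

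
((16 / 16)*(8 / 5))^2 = 64 / 25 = 2.56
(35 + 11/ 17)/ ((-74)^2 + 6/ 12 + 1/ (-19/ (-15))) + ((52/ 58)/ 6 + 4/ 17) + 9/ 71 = 221985926/ 428554083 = 0.52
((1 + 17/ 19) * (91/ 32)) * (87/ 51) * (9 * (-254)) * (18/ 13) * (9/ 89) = -169149141/ 57494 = -2942.03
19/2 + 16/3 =89/6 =14.83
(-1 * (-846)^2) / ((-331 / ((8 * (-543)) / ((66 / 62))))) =-32127059808 / 3641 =-8823691.24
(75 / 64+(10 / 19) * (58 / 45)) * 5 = 101245 / 10944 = 9.25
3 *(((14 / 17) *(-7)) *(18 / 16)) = -19.46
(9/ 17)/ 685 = 9/ 11645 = 0.00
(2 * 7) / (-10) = -1.40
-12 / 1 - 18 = -30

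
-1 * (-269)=269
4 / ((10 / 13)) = 26 / 5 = 5.20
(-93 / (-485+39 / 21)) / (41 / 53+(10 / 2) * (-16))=-34503 / 14201018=-0.00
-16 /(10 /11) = -88 /5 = -17.60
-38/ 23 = -1.65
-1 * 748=-748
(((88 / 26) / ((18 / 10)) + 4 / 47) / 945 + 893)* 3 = 662933489 / 247455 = 2679.01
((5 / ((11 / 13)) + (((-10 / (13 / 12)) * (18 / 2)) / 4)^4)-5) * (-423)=-24728070543030 / 314171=-78708953.22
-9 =-9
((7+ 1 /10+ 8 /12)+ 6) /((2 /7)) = 2891 /60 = 48.18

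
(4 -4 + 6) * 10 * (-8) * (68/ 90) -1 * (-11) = -1055/ 3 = -351.67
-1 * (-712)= 712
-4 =-4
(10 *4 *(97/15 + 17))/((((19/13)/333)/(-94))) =-381967872/19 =-20103572.21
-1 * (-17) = 17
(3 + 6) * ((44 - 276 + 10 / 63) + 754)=32896 / 7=4699.43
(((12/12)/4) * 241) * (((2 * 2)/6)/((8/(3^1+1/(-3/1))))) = 241/18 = 13.39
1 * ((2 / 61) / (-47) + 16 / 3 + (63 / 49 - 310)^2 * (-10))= -401657657776 / 421449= -953039.77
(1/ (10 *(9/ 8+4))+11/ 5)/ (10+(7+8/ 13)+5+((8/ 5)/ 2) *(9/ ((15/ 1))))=29575/ 307746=0.10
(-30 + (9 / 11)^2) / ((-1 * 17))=1.73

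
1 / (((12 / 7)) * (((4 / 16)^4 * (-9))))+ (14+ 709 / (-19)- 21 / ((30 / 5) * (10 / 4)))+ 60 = 18.69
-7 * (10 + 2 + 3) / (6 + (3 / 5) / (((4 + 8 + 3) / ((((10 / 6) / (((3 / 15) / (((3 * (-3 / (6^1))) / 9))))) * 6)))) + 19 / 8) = -2520 / 193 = -13.06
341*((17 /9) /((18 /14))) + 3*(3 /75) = 1014718 /2025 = 501.10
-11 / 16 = -0.69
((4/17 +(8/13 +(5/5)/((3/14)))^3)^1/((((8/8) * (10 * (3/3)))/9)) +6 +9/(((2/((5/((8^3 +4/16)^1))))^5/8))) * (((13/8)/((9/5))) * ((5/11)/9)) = 130063249193419989829885/20545211114478095834646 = 6.33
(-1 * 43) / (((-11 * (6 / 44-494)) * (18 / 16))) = -688 / 97785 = -0.01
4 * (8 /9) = 32 /9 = 3.56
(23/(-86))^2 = 529/7396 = 0.07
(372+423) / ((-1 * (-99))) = 265 / 33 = 8.03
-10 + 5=-5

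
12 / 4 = 3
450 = 450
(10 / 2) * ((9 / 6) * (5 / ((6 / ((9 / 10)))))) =45 / 8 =5.62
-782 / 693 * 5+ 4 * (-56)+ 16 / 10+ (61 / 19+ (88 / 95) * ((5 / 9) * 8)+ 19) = -4426628 / 21945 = -201.71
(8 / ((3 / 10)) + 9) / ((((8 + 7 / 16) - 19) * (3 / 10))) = -17120 / 1521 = -11.26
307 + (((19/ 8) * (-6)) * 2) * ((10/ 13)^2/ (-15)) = 52073/ 169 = 308.12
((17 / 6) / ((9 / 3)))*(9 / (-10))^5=-111537 / 200000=-0.56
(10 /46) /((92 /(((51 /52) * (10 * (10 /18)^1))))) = 2125 /165048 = 0.01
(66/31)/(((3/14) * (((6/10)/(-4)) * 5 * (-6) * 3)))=616/837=0.74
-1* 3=-3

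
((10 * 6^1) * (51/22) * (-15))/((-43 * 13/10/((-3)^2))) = 2065500/6149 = 335.91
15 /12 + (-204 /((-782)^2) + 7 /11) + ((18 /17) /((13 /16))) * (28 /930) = 1535051249 /797319380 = 1.93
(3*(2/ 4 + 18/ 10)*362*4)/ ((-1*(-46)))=1086/ 5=217.20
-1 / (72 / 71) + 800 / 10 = 5689 / 72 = 79.01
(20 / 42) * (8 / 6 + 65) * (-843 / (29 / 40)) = -22367600 / 609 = -36728.41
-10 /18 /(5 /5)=-5 /9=-0.56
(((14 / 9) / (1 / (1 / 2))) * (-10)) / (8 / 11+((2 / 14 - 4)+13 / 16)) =17248 / 5139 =3.36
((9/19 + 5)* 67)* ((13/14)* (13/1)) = 588796/133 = 4427.04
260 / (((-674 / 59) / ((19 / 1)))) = -145730 / 337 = -432.43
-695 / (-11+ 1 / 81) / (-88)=-11259 / 15664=-0.72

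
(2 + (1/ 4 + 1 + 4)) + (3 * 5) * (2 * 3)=389/ 4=97.25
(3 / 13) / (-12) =-1 / 52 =-0.02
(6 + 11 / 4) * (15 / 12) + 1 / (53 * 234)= 1085183 / 99216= 10.94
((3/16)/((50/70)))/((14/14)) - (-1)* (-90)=-7179/80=-89.74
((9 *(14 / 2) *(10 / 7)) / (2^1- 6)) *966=-21735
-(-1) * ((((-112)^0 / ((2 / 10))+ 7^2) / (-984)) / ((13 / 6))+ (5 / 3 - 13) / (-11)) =35353 / 35178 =1.00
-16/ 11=-1.45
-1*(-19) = 19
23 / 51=0.45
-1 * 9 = -9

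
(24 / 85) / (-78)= -4 / 1105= -0.00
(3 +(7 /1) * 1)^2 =100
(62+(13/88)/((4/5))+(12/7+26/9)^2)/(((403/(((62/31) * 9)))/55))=204.81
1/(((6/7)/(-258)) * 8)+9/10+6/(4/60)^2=52531/40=1313.28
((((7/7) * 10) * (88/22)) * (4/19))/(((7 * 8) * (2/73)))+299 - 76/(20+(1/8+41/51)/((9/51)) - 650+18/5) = 9059132553/29739997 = 304.61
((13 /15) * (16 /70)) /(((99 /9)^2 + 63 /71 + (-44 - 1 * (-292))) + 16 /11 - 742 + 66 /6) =-81224 /147468825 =-0.00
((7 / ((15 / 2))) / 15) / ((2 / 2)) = 14 / 225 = 0.06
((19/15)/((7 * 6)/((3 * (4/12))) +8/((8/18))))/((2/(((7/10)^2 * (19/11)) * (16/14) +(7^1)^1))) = 41629/495000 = 0.08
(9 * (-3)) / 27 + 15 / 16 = -1 / 16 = -0.06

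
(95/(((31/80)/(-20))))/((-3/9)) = 456000/31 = 14709.68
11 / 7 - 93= -91.43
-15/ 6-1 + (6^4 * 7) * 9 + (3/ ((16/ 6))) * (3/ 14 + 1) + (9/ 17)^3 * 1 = 44926209329/ 550256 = 81646.01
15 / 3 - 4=1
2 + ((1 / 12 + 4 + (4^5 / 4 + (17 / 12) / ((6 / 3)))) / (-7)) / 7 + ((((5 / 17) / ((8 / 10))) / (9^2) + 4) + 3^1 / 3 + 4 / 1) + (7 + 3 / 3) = 7385465 / 539784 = 13.68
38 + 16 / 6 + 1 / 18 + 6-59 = -221 / 18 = -12.28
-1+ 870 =869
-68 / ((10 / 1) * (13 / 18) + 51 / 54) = -408 / 49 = -8.33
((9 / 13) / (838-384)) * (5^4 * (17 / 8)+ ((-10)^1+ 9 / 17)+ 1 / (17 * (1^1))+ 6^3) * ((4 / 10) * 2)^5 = 120223296 / 156771875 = 0.77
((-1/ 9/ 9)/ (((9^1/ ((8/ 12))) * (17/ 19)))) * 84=-1064/ 12393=-0.09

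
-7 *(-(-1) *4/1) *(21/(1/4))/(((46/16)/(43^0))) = -18816/23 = -818.09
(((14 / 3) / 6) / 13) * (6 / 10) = 0.04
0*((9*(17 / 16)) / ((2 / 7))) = 0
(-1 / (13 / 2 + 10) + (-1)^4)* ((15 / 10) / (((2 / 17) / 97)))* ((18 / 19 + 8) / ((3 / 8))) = 17380460 / 627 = 27720.03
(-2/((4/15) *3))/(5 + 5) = -1/4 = -0.25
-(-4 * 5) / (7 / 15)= 300 / 7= 42.86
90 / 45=2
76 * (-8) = -608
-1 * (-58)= 58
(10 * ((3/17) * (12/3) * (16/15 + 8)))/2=32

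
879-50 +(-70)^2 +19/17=97412/17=5730.12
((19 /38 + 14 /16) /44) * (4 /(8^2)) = 1 /512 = 0.00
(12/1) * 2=24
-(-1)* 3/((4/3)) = 2.25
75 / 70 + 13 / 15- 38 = -7573 / 210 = -36.06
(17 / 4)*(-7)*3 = -357 / 4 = -89.25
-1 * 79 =-79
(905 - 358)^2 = 299209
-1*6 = -6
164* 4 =656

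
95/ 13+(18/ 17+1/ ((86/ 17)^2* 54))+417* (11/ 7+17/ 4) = 1505015449181/ 617847048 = 2435.90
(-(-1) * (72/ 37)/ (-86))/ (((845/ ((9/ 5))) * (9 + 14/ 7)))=-324/ 73941725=-0.00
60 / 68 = 15 / 17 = 0.88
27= 27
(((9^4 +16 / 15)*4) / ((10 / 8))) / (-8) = -196862 / 75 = -2624.83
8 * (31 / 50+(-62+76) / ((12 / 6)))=1524 / 25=60.96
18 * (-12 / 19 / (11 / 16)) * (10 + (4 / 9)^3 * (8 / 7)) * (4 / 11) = -26389504 / 434511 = -60.73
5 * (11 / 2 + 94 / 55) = 793 / 22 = 36.05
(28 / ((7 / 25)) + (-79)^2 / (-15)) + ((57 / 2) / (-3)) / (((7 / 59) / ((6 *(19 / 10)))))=-51613 / 42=-1228.88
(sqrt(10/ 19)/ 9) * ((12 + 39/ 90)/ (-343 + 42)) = -373 * sqrt(190)/ 1544130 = -0.00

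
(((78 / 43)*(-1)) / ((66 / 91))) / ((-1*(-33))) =-1183 / 15609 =-0.08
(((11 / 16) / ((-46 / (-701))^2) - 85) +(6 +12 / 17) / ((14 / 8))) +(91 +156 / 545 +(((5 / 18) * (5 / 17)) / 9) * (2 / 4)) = 30196368892709 / 177854201280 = 169.78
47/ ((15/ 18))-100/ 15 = 746/ 15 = 49.73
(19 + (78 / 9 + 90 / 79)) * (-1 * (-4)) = 27308 / 237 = 115.22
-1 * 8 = -8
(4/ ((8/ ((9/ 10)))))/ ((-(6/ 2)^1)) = -3/ 20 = -0.15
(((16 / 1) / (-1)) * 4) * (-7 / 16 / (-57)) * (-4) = 112 / 57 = 1.96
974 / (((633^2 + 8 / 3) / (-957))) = -2796354 / 1202075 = -2.33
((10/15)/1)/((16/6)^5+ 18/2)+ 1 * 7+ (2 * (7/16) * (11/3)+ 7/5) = 9742351/838920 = 11.61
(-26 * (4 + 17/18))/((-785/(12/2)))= 2314/2355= 0.98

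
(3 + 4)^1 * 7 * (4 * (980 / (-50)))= -19208 / 5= -3841.60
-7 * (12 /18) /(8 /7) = -49 /12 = -4.08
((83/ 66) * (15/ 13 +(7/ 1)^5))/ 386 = 9067999/ 165594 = 54.76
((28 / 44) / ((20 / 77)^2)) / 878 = 3773 / 351200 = 0.01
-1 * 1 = -1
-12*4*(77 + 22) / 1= -4752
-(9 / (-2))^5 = 59049 / 32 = 1845.28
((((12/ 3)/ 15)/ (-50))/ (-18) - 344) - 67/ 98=-114004027/ 330750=-344.68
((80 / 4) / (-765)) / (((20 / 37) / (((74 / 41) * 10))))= -0.87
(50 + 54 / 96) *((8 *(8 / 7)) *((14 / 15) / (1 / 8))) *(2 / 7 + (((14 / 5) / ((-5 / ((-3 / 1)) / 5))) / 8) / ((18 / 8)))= 4090304 / 1575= 2597.02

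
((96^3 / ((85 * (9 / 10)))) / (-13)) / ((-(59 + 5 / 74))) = 4849664 / 321997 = 15.06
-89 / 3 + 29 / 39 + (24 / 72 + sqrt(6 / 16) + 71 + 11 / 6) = sqrt(6) / 4 + 3451 / 78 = 44.86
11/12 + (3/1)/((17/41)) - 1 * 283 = -56069/204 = -274.85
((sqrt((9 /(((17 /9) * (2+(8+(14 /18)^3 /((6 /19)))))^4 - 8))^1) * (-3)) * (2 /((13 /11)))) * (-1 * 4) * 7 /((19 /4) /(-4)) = -19637569746432 * sqrt(532802517475971265074433) /18800317402366414639054993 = -0.76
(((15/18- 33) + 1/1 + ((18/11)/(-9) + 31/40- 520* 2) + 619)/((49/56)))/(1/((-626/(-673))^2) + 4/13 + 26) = -3036647515876/161595667695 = -18.79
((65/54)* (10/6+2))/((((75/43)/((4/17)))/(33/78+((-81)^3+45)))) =-1307020561/4131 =-316393.26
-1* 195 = -195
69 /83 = 0.83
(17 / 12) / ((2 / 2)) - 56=-655 / 12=-54.58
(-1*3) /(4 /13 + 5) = -13 /23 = -0.57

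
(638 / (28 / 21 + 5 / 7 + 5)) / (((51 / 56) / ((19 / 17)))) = 1187956 / 10693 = 111.10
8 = 8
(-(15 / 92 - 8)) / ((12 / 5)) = 3.27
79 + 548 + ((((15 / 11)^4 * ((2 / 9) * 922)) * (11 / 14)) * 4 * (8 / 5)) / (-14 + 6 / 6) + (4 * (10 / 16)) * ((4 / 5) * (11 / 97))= 4149498761 / 11748737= 353.19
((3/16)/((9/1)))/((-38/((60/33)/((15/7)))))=-7/15048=-0.00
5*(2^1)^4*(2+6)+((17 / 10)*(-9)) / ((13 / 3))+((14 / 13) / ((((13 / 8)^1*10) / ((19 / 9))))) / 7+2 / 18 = 9682691 / 15210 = 636.60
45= 45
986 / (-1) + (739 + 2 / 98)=-12102 / 49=-246.98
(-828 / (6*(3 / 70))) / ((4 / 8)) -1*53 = -6493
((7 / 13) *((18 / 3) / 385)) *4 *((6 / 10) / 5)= 72 / 17875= 0.00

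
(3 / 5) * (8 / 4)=6 / 5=1.20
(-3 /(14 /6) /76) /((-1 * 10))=9 /5320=0.00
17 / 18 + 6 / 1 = 125 / 18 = 6.94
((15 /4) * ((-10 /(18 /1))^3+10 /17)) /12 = 25825 /198288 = 0.13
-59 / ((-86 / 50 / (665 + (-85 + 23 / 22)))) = 19931.21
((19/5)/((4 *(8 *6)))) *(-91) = -1729/960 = -1.80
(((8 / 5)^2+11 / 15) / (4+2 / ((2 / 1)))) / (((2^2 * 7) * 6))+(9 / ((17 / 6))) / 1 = 3.18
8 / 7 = 1.14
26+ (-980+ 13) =-941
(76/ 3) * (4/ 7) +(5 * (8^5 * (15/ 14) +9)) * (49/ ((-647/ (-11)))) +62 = 1988518037/ 13587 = 146354.46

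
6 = 6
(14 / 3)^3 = 101.63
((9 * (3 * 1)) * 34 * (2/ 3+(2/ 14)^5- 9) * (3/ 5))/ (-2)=192858948/ 84035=2294.98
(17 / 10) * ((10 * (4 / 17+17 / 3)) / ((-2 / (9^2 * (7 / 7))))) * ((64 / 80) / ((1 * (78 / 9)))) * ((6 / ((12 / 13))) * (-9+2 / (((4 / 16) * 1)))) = 24381 / 10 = 2438.10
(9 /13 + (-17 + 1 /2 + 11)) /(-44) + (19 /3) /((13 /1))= 2047 /3432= 0.60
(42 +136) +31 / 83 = 14805 / 83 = 178.37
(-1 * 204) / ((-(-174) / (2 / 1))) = -68 / 29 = -2.34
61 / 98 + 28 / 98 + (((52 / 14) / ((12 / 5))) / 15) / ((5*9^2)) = 162248 / 178605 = 0.91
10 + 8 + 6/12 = 37/2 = 18.50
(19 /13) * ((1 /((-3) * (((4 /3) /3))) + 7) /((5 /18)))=855 /26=32.88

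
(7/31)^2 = 0.05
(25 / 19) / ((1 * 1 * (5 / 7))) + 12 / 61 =2363 / 1159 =2.04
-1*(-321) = 321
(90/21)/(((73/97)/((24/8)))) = 8730/511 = 17.08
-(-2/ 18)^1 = 0.11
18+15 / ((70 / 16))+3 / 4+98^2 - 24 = 268861 / 28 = 9602.18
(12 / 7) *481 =5772 / 7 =824.57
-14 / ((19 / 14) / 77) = -15092 / 19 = -794.32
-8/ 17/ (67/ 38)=-0.27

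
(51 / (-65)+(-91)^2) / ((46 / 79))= 21259453 / 1495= 14220.37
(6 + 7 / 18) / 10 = 23 / 36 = 0.64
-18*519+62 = -9280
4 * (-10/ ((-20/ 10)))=20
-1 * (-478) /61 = 478 /61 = 7.84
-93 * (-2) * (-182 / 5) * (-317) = 10731084 / 5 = 2146216.80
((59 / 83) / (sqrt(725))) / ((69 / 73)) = 4307 * sqrt(29) / 830415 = 0.03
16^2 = 256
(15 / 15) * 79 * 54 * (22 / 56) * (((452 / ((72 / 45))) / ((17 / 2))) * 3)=167099.94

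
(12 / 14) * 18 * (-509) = -54972 / 7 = -7853.14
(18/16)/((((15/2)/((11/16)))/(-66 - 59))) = -12.89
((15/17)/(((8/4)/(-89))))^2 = 1782225/1156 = 1541.72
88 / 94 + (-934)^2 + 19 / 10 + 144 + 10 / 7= 2870539031 / 3290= 872504.26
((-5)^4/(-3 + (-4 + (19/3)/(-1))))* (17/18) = -2125/48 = -44.27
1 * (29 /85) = 29 /85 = 0.34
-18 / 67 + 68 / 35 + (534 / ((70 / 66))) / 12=29233 / 670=43.63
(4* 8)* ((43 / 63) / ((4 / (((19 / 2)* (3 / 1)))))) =3268 / 21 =155.62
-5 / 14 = -0.36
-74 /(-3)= 74 /3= 24.67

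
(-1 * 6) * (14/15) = -28/5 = -5.60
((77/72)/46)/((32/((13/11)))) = 91/105984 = 0.00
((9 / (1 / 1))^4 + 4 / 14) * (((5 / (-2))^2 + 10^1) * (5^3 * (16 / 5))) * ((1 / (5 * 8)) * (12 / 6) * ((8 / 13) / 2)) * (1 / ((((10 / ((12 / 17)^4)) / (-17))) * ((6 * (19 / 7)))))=-1587306240 / 93347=-17004.36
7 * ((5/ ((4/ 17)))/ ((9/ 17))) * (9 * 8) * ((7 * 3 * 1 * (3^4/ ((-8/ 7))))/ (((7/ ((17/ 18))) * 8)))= -32499495/ 64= -507804.61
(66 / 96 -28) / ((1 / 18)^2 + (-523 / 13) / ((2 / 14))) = 24219 / 249716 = 0.10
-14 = -14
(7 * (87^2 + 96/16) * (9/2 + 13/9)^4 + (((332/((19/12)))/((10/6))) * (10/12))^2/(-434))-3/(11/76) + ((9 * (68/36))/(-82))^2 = 3355997014128433577053/50686943109264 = 66210286.28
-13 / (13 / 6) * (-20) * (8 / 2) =480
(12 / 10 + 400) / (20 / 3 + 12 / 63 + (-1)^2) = 14042 / 275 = 51.06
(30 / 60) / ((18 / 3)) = 1 / 12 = 0.08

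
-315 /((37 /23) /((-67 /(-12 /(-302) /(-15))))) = -366488325 /74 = -4952544.93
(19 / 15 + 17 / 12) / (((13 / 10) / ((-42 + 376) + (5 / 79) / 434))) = 689.41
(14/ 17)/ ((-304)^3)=-7/ 238802944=-0.00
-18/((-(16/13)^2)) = 11.88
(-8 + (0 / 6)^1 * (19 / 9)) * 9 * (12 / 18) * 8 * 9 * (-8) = 27648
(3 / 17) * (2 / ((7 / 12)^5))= 1492992 / 285719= 5.23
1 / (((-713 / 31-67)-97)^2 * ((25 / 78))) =0.00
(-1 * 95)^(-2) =1/ 9025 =0.00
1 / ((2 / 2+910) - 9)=0.00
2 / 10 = 1 / 5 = 0.20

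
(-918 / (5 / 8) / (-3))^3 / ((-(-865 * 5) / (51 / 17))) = 81406.55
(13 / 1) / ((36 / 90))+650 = 1365 / 2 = 682.50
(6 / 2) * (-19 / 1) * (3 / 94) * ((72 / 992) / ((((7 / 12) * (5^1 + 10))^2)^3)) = -787968 / 2678353015625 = -0.00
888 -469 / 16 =13739 / 16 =858.69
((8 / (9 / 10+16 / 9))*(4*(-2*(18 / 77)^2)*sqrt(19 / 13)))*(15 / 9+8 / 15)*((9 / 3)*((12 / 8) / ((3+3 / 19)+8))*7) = -7978176*sqrt(247) / 12785773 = -9.81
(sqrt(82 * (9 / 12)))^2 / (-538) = -123 / 1076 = -0.11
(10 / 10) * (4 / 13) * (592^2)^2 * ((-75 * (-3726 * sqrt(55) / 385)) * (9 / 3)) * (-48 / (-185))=21373305407668224 * sqrt(55) / 1001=158350324903678.96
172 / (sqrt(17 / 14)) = 172*sqrt(238) / 17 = 156.09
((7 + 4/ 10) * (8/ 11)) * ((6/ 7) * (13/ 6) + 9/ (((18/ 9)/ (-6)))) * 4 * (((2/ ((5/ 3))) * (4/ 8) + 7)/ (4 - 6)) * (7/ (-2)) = -179968/ 25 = -7198.72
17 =17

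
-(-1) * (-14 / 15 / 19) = -0.05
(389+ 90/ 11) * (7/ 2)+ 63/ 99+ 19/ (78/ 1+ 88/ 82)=24803153/ 17831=1391.01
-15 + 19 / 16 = -221 / 16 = -13.81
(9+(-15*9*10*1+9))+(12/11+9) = -14541/11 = -1321.91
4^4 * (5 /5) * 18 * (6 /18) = 1536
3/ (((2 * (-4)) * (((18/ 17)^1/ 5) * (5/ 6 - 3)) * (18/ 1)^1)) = 85/ 1872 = 0.05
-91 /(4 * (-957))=91 /3828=0.02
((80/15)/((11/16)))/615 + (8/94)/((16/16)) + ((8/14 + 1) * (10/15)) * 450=3148406984/6677055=471.53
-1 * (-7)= 7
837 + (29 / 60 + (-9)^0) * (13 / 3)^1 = 151817 / 180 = 843.43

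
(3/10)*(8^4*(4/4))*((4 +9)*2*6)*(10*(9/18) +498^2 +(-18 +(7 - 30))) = 237668401152/5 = 47533680230.40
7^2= 49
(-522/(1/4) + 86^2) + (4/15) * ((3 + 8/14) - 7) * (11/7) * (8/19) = 24705924/4655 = 5307.40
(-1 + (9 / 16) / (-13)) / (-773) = 217 / 160784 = 0.00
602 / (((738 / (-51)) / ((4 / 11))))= -20468 / 1353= -15.13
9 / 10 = 0.90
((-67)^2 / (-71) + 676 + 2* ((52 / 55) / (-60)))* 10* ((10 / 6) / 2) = 35891429 / 7029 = 5106.19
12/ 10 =6/ 5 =1.20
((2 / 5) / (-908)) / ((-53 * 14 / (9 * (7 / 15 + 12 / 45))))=33 / 8421700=0.00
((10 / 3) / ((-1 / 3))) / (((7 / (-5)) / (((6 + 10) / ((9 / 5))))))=4000 / 63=63.49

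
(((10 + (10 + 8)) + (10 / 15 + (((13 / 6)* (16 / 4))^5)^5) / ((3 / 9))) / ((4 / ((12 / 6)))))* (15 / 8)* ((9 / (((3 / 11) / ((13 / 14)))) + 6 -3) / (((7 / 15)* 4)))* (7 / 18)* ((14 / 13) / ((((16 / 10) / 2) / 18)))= 2323343206953181965853635696153532346375 / 17406027729792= 133479231621386463574873600.00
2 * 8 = 16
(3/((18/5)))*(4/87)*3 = 10/87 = 0.11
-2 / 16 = -1 / 8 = -0.12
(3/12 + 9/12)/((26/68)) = 34/13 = 2.62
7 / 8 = 0.88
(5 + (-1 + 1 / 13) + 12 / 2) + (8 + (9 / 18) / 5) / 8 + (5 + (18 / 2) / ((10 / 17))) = 6529 / 208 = 31.39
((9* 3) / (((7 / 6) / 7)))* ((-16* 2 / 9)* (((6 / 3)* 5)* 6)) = -34560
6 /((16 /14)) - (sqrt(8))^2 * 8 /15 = 59 /60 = 0.98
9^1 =9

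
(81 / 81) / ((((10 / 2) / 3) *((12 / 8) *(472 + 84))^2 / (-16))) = -4 / 289815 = -0.00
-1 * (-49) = 49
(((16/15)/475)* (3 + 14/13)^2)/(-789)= -44944/950054625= -0.00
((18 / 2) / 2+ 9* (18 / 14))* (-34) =-3825 / 7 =-546.43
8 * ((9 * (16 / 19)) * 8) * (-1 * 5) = -2425.26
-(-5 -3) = 8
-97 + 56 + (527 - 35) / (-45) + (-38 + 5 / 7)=-9368 / 105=-89.22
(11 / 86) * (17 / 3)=187 / 258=0.72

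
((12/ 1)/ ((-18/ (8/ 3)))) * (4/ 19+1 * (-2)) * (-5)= -2720/ 171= -15.91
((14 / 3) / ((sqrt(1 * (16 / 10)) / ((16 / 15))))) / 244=14 * sqrt(10) / 2745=0.02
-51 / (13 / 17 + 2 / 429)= -371943 / 5611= -66.29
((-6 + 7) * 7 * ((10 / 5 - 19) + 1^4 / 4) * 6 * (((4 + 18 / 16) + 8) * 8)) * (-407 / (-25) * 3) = -36076887 / 10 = -3607688.70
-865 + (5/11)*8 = -9475/11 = -861.36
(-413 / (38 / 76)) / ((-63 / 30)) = 1180 / 3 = 393.33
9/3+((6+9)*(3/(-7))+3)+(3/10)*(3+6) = 159/70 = 2.27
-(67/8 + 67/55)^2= -92.03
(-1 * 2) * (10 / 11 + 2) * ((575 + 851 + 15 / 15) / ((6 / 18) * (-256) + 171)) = -273984 / 2827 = -96.92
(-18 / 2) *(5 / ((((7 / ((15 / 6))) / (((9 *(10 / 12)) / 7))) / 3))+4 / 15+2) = -70617 / 980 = -72.06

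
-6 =-6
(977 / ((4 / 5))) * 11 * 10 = 268675 / 2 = 134337.50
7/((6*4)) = 7/24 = 0.29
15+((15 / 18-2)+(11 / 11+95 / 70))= 340 / 21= 16.19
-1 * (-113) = 113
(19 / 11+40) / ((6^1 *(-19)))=-153 / 418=-0.37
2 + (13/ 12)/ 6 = 157/ 72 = 2.18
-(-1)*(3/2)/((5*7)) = 3/70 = 0.04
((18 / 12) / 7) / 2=3 / 28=0.11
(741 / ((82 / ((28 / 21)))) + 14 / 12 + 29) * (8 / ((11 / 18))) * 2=498480 / 451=1105.28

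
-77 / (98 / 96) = -528 / 7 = -75.43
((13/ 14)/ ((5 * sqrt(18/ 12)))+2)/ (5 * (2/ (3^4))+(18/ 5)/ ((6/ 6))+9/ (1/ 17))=351 * sqrt(6)/ 888622+810/ 63473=0.01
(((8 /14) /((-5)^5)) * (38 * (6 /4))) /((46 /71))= -8094 /503125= -0.02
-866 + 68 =-798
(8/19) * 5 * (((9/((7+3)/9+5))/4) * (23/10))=1863/1045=1.78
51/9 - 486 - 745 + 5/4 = -14689/12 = -1224.08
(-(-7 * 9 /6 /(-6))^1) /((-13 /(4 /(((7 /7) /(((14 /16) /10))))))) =49 /1040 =0.05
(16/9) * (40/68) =160/153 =1.05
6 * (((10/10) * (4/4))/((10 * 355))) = 3/1775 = 0.00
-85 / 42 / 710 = -17 / 5964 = -0.00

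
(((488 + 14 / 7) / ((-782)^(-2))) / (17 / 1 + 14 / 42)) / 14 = 16052505 / 13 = 1234808.08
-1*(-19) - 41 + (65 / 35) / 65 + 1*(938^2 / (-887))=-31476643 / 31045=-1013.90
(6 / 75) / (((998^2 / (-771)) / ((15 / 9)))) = -257 / 2490010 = -0.00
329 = 329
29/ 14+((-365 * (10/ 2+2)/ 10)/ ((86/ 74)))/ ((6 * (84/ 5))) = -4751/ 43344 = -0.11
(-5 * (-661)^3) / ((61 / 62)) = 89529482110 / 61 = 1467696428.03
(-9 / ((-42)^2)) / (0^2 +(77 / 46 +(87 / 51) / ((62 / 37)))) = -0.00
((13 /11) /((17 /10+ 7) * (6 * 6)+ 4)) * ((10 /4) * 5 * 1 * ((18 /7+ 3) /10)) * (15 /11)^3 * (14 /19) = 3290625 /67875676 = 0.05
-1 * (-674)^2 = -454276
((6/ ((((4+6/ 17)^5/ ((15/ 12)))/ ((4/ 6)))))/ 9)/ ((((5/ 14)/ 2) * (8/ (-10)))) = -49694995/ 19971059616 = -0.00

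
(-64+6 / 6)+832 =769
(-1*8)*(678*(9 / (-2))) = 24408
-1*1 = -1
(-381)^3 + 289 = -55306052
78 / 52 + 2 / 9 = 31 / 18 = 1.72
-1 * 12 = -12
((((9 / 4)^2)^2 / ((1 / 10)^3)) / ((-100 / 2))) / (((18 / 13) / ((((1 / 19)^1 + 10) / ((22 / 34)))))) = -153859095 / 26752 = -5751.31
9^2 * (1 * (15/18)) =135/2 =67.50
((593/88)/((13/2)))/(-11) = -593/6292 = -0.09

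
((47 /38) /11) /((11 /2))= 47 /2299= 0.02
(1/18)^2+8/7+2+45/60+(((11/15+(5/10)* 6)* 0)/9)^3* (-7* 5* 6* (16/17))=2209/567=3.90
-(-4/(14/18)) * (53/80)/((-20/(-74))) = 17649/1400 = 12.61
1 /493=0.00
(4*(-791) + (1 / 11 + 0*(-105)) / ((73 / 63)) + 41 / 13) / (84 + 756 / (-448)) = -175974688 / 4582721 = -38.40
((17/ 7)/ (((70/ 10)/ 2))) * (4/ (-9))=-136/ 441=-0.31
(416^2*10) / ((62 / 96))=83066880 / 31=2679576.77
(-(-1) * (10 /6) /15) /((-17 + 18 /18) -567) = -0.00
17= 17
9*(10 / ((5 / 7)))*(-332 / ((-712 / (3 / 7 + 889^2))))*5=20662953750 / 89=232168019.66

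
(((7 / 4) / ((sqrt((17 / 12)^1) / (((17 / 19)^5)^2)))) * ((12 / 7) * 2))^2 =103279292215985372333970096 / 37589973457545958193355601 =2.75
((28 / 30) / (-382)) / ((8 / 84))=-49 / 1910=-0.03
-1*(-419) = 419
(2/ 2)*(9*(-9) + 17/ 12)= -955/ 12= -79.58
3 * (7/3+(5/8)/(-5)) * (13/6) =689/48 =14.35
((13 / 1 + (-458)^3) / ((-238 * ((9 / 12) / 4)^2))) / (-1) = -1756743296 / 153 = -11481982.33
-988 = -988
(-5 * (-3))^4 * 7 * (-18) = -6378750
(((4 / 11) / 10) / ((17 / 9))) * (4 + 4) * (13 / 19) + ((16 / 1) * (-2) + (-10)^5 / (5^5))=-63.89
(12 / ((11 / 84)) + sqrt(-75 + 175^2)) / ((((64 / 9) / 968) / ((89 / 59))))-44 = 1107590 / 59 + 484605 *sqrt(1222) / 472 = 54663.38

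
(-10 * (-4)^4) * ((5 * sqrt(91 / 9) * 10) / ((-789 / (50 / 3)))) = 6400000 * sqrt(91) / 7101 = 8597.68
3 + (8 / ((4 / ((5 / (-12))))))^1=13 / 6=2.17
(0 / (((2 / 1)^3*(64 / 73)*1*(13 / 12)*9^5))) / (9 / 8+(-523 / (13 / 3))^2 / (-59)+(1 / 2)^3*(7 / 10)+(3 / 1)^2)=0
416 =416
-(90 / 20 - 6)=3 / 2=1.50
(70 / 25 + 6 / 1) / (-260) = -11 / 325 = -0.03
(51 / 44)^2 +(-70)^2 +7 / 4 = 9492389 / 1936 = 4903.09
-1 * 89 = -89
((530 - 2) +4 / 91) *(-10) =-480520 / 91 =-5280.44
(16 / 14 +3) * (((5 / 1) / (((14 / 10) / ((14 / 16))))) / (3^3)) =725 / 1512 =0.48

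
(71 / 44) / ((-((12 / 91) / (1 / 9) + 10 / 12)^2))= -5291559 / 13382699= -0.40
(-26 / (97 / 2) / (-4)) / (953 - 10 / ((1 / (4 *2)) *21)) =273 / 1933501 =0.00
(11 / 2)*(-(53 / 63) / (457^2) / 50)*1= -583 / 1315748700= -0.00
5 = 5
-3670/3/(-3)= 3670/9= 407.78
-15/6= -5/2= -2.50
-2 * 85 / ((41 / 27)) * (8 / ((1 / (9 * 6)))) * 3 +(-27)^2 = -5918751 / 41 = -144359.78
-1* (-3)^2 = -9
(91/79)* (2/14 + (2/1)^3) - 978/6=-12136/79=-153.62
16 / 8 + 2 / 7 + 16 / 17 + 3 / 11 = 4581 / 1309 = 3.50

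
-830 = -830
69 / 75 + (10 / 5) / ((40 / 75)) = 467 / 100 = 4.67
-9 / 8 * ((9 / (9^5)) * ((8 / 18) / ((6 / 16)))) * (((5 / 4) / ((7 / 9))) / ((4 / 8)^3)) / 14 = -20 / 107163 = -0.00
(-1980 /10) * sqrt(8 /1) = -396 * sqrt(2) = -560.03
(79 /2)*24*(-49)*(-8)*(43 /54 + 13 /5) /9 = 56795312 /405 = 140235.34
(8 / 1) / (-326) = -4 / 163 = -0.02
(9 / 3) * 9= 27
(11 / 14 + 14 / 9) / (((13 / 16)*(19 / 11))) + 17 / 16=679897 / 248976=2.73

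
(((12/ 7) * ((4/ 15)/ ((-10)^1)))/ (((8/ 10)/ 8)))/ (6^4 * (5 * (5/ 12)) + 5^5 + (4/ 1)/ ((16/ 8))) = -16/ 203945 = -0.00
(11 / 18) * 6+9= 38 / 3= 12.67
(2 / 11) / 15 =2 / 165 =0.01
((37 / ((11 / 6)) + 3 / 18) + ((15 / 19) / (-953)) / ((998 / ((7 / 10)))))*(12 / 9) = 24269064905 / 894503907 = 27.13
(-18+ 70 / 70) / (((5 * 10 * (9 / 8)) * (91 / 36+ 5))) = -272 / 6775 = -0.04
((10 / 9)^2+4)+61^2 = 301825 / 81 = 3726.23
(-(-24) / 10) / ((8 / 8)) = 12 / 5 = 2.40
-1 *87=-87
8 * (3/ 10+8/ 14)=244/ 35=6.97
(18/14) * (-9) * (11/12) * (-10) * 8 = 5940/7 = 848.57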